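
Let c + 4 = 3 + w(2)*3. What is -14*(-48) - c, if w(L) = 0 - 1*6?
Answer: 691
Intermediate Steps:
w(L) = -6 (w(L) = 0 - 6 = -6)
c = -19 (c = -4 + (3 - 6*3) = -4 + (3 - 18) = -4 - 15 = -19)
-14*(-48) - c = -14*(-48) - 1*(-19) = 672 + 19 = 691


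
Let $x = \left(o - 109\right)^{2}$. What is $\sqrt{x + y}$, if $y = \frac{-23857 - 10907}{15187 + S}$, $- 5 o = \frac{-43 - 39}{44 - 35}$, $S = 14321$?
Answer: $\frac{\sqrt{140639410559974}}{110655} \approx 107.17$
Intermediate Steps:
$o = \frac{82}{45}$ ($o = - \frac{\left(-43 - 39\right) \frac{1}{44 - 35}}{5} = - \frac{\left(-82\right) \frac{1}{9}}{5} = \left(- \frac{1}{5}\right) \left(- \frac{82}{9}\right) = \frac{82}{45} \approx 1.8222$)
$x = \frac{23261329}{2025}$ ($x = \left(\frac{82}{45} - 109\right)^{2} = \left(- \frac{4823}{45}\right)^{2} = \frac{23261329}{2025} \approx 11487.0$)
$y = - \frac{2897}{2459}$ ($y = \frac{-23857 - 10907}{15187 + 14321} = - \frac{34764}{29508} = \left(-34764\right) \frac{1}{29508} = - \frac{2897}{2459} \approx -1.1781$)
$\sqrt{x + y} = \sqrt{\frac{23261329}{2025} - \frac{2897}{2459}} = \sqrt{\frac{57193741586}{4979475}} = \frac{\sqrt{140639410559974}}{110655}$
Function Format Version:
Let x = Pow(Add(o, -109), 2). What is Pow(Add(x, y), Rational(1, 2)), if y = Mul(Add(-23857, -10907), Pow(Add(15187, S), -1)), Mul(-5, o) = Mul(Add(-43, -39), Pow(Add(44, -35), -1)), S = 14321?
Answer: Mul(Rational(1, 110655), Pow(140639410559974, Rational(1, 2))) ≈ 107.17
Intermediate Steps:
o = Rational(82, 45) (o = Mul(Rational(-1, 5), Mul(Add(-43, -39), Pow(Add(44, -35), -1))) = Mul(Rational(-1, 5), Mul(-82, Pow(9, -1))) = Mul(Rational(-1, 5), Mul(-82, Rational(1, 9))) = Mul(Rational(-1, 5), Rational(-82, 9)) = Rational(82, 45) ≈ 1.8222)
x = Rational(23261329, 2025) (x = Pow(Add(Rational(82, 45), -109), 2) = Pow(Rational(-4823, 45), 2) = Rational(23261329, 2025) ≈ 11487.)
y = Rational(-2897, 2459) (y = Mul(Add(-23857, -10907), Pow(Add(15187, 14321), -1)) = Mul(-34764, Pow(29508, -1)) = Mul(-34764, Rational(1, 29508)) = Rational(-2897, 2459) ≈ -1.1781)
Pow(Add(x, y), Rational(1, 2)) = Pow(Add(Rational(23261329, 2025), Rational(-2897, 2459)), Rational(1, 2)) = Pow(Rational(57193741586, 4979475), Rational(1, 2)) = Mul(Rational(1, 110655), Pow(140639410559974, Rational(1, 2)))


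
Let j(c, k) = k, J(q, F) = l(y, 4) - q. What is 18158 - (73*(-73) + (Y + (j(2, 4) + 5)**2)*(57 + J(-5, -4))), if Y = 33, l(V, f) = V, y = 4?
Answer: 15963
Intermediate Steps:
J(q, F) = 4 - q
18158 - (73*(-73) + (Y + (j(2, 4) + 5)**2)*(57 + J(-5, -4))) = 18158 - (73*(-73) + (33 + (4 + 5)**2)*(57 + (4 - 1*(-5)))) = 18158 - (-5329 + (33 + 9**2)*(57 + (4 + 5))) = 18158 - (-5329 + (33 + 81)*(57 + 9)) = 18158 - (-5329 + 114*66) = 18158 - (-5329 + 7524) = 18158 - 1*2195 = 18158 - 2195 = 15963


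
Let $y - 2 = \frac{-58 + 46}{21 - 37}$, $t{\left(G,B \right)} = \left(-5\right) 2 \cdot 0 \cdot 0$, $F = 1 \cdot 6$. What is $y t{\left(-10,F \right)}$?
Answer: $0$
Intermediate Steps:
$F = 6$
$t{\left(G,B \right)} = 0$ ($t{\left(G,B \right)} = \left(-10\right) 0 = 0$)
$y = \frac{11}{4}$ ($y = 2 + \frac{-58 + 46}{21 - 37} = 2 - \frac{12}{-16} = 2 - - \frac{3}{4} = 2 + \frac{3}{4} = \frac{11}{4} \approx 2.75$)
$y t{\left(-10,F \right)} = \frac{11}{4} \cdot 0 = 0$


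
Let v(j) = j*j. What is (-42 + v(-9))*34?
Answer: 1326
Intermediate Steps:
v(j) = j²
(-42 + v(-9))*34 = (-42 + (-9)²)*34 = (-42 + 81)*34 = 39*34 = 1326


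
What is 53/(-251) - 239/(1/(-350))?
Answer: 20996097/251 ≈ 83650.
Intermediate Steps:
53/(-251) - 239/(1/(-350)) = 53*(-1/251) - 239/(-1/350) = -53/251 - 239*(-350) = -53/251 + 83650 = 20996097/251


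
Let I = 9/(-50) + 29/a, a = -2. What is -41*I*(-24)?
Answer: -361128/25 ≈ -14445.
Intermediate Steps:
I = -367/25 (I = 9/(-50) + 29/(-2) = 9*(-1/50) + 29*(-1/2) = -9/50 - 29/2 = -367/25 ≈ -14.680)
-41*I*(-24) = -41*(-367/25)*(-24) = (15047/25)*(-24) = -361128/25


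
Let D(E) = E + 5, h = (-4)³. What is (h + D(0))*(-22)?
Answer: 1298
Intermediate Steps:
h = -64
D(E) = 5 + E
(h + D(0))*(-22) = (-64 + (5 + 0))*(-22) = (-64 + 5)*(-22) = -59*(-22) = 1298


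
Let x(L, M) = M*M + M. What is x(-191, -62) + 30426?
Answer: 34208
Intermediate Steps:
x(L, M) = M + M² (x(L, M) = M² + M = M + M²)
x(-191, -62) + 30426 = -62*(1 - 62) + 30426 = -62*(-61) + 30426 = 3782 + 30426 = 34208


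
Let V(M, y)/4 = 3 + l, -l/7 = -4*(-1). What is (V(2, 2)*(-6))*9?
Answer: 5400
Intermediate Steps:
l = -28 (l = -(-28)*(-1) = -7*4 = -28)
V(M, y) = -100 (V(M, y) = 4*(3 - 28) = 4*(-25) = -100)
(V(2, 2)*(-6))*9 = -100*(-6)*9 = 600*9 = 5400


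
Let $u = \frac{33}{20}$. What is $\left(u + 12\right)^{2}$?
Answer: $\frac{74529}{400} \approx 186.32$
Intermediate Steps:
$u = \frac{33}{20}$ ($u = 33 \cdot \frac{1}{20} = \frac{33}{20} \approx 1.65$)
$\left(u + 12\right)^{2} = \left(\frac{33}{20} + 12\right)^{2} = \left(\frac{273}{20}\right)^{2} = \frac{74529}{400}$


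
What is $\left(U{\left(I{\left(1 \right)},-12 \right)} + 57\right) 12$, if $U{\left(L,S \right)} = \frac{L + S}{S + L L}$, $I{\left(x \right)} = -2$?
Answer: $705$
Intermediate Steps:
$U{\left(L,S \right)} = \frac{L + S}{S + L^{2}}$
$\left(U{\left(I{\left(1 \right)},-12 \right)} + 57\right) 12 = \left(\frac{-2 - 12}{-12 + \left(-2\right)^{2}} + 57\right) 12 = \left(\frac{1}{-12 + 4} \left(-14\right) + 57\right) 12 = \left(\frac{1}{-8} \left(-14\right) + 57\right) 12 = \left(\left(- \frac{1}{8}\right) \left(-14\right) + 57\right) 12 = \left(\frac{7}{4} + 57\right) 12 = \frac{235}{4} \cdot 12 = 705$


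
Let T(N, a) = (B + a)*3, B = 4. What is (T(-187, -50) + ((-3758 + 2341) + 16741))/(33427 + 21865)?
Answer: 7593/27646 ≈ 0.27465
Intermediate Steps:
T(N, a) = 12 + 3*a (T(N, a) = (4 + a)*3 = 12 + 3*a)
(T(-187, -50) + ((-3758 + 2341) + 16741))/(33427 + 21865) = ((12 + 3*(-50)) + ((-3758 + 2341) + 16741))/(33427 + 21865) = ((12 - 150) + (-1417 + 16741))/55292 = (-138 + 15324)*(1/55292) = 15186*(1/55292) = 7593/27646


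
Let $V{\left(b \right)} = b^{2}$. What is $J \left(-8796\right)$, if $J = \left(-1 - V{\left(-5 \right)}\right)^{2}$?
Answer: $-5946096$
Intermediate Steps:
$J = 676$ ($J = \left(-1 - \left(-5\right)^{2}\right)^{2} = \left(-1 - 25\right)^{2} = \left(-26\right)^{2} = 676$)
$J \left(-8796\right) = 676 \left(-8796\right) = -5946096$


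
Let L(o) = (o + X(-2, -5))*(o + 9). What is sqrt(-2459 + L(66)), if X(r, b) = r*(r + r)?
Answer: sqrt(3091) ≈ 55.597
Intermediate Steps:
X(r, b) = 2*r**2 (X(r, b) = r*(2*r) = 2*r**2)
L(o) = (8 + o)*(9 + o) (L(o) = (o + 2*(-2)**2)*(o + 9) = (o + 2*4)*(9 + o) = (o + 8)*(9 + o) = (8 + o)*(9 + o))
sqrt(-2459 + L(66)) = sqrt(-2459 + (72 + 66**2 + 17*66)) = sqrt(-2459 + (72 + 4356 + 1122)) = sqrt(-2459 + 5550) = sqrt(3091)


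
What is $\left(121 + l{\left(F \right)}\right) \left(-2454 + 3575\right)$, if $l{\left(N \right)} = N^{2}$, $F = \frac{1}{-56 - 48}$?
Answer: $\frac{1467094177}{10816} \approx 1.3564 \cdot 10^{5}$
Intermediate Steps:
$F = - \frac{1}{104}$ ($F = \frac{1}{-104} = - \frac{1}{104} \approx -0.0096154$)
$\left(121 + l{\left(F \right)}\right) \left(-2454 + 3575\right) = \left(121 + \left(- \frac{1}{104}\right)^{2}\right) \left(-2454 + 3575\right) = \left(121 + \frac{1}{10816}\right) 1121 = \frac{1308737}{10816} \cdot 1121 = \frac{1467094177}{10816}$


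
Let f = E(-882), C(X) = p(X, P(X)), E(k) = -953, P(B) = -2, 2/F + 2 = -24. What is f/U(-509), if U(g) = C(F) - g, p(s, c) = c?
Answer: -953/507 ≈ -1.8797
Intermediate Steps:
F = -1/13 (F = 2/(-2 - 24) = 2/(-26) = 2*(-1/26) = -1/13 ≈ -0.076923)
C(X) = -2
f = -953
U(g) = -2 - g
f/U(-509) = -953/(-2 - 1*(-509)) = -953/(-2 + 509) = -953/507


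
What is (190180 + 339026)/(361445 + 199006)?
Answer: 176402/186817 ≈ 0.94425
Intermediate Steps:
(190180 + 339026)/(361445 + 199006) = 529206/560451 = 529206*(1/560451) = 176402/186817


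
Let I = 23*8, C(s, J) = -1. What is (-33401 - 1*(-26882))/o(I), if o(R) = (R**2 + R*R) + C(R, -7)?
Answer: -6519/67711 ≈ -0.096277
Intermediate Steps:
I = 184
o(R) = -1 + 2*R**2 (o(R) = (R**2 + R*R) - 1 = (R**2 + R**2) - 1 = 2*R**2 - 1 = -1 + 2*R**2)
(-33401 - 1*(-26882))/o(I) = (-33401 - 1*(-26882))/(-1 + 2*184**2) = (-33401 + 26882)/(-1 + 2*33856) = -6519/(-1 + 67712) = -6519/67711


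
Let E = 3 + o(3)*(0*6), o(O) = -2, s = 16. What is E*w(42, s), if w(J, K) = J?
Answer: 126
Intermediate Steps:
E = 3 (E = 3 - 0*6 = 3 - 2*0 = 3 + 0 = 3)
E*w(42, s) = 3*42 = 126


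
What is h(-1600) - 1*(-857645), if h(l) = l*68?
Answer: 748845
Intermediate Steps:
h(l) = 68*l
h(-1600) - 1*(-857645) = 68*(-1600) - 1*(-857645) = -108800 + 857645 = 748845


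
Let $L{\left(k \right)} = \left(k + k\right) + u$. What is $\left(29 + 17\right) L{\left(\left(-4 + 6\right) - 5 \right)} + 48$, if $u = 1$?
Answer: $-182$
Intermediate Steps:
$L{\left(k \right)} = 1 + 2 k$ ($L{\left(k \right)} = \left(k + k\right) + 1 = 2 k + 1 = 1 + 2 k$)
$\left(29 + 17\right) L{\left(\left(-4 + 6\right) - 5 \right)} + 48 = \left(29 + 17\right) \left(1 + 2 \left(\left(-4 + 6\right) - 5\right)\right) + 48 = 46 \left(1 + 2 \left(2 - 5\right)\right) + 48 = 46 \left(1 + 2 \left(-3\right)\right) + 48 = 46 \left(1 - 6\right) + 48 = 46 \left(-5\right) + 48 = -230 + 48 = -182$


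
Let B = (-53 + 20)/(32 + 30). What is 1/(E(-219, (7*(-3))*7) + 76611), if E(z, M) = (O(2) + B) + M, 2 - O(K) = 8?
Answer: 62/4740363 ≈ 1.3079e-5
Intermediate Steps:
O(K) = -6 (O(K) = 2 - 1*8 = 2 - 8 = -6)
B = -33/62 ≈ -0.53226
E(z, M) = -405/62 + M (E(z, M) = (-6 - 33/62) + M = -405/62 + M)
1/(E(-219, (7*(-3))*7) + 76611) = 1/((-405/62 + (7*(-3))*7) + 76611) = 1/((-405/62 - 21*7) + 76611) = 1/((-405/62 - 147) + 76611) = 1/(-9519/62 + 76611) = 1/(4740363/62) = 62/4740363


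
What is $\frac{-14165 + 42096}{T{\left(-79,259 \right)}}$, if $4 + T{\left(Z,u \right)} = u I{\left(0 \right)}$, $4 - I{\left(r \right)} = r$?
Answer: $\frac{27931}{1032} \approx 27.065$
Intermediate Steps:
$I{\left(r \right)} = 4 - r$
$T{\left(Z,u \right)} = -4 + 4 u$ ($T{\left(Z,u \right)} = -4 + u \left(4 - 0\right) = -4 + u \left(4 + 0\right) = -4 + u 4 = -4 + 4 u$)
$\frac{-14165 + 42096}{T{\left(-79,259 \right)}} = \frac{-14165 + 42096}{-4 + 4 \cdot 259} = \frac{27931}{-4 + 1036} = \frac{27931}{1032}$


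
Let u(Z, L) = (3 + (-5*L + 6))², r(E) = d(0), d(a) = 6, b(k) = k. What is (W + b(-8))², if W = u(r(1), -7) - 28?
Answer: 3610000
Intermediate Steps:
r(E) = 6
u(Z, L) = (9 - 5*L)² (u(Z, L) = (3 + (6 - 5*L))² = (9 - 5*L)²)
W = 1908 (W = (-9 + 5*(-7))² - 28 = (-9 - 35)² - 28 = (-44)² - 28 = 1936 - 28 = 1908)
(W + b(-8))² = (1908 - 8)² = 1900² = 3610000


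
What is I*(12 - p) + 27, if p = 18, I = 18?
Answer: -81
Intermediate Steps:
I*(12 - p) + 27 = 18*(12 - 1*18) + 27 = 18*(12 - 18) + 27 = 18*(-6) + 27 = -108 + 27 = -81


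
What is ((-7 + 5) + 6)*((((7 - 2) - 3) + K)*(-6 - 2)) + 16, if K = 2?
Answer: -112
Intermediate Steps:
((-7 + 5) + 6)*((((7 - 2) - 3) + K)*(-6 - 2)) + 16 = ((-7 + 5) + 6)*((((7 - 2) - 3) + 2)*(-6 - 2)) + 16 = (-2 + 6)*(((5 - 3) + 2)*(-8)) + 16 = 4*((2 + 2)*(-8)) + 16 = 4*(4*(-8)) + 16 = 4*(-32) + 16 = -128 + 16 = -112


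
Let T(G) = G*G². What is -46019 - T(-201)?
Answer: 8074582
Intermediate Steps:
T(G) = G³
-46019 - T(-201) = -46019 - 1*(-201)³ = -46019 - 1*(-8120601) = -46019 + 8120601 = 8074582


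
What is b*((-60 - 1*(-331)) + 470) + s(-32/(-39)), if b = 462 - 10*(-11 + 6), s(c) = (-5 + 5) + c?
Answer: 14796320/39 ≈ 3.7939e+5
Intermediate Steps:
s(c) = c (s(c) = 0 + c = c)
b = 512 (b = 462 - 10*(-5) = 462 + 50 = 512)
b*((-60 - 1*(-331)) + 470) + s(-32/(-39)) = 512*((-60 - 1*(-331)) + 470) - 32/(-39) = 512*((-60 + 331) + 470) - 32*(-1/39) = 512*(271 + 470) + 32/39 = 512*741 + 32/39 = 379392 + 32/39 = 14796320/39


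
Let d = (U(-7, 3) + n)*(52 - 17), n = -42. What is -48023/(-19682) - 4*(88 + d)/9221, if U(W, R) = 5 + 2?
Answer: 532333819/181487722 ≈ 2.9332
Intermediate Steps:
U(W, R) = 7
d = -1225 (d = (7 - 42)*(52 - 17) = -35*35 = -1225)
-48023/(-19682) - 4*(88 + d)/9221 = -48023/(-19682) - 4*(88 - 1225)/9221 = -48023*(-1/19682) - 4*(-1137)*(1/9221) = 48023/19682 + 4548*(1/9221) = 48023/19682 + 4548/9221 = 532333819/181487722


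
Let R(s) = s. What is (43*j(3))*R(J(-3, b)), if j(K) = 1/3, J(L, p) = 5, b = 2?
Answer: 215/3 ≈ 71.667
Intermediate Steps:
j(K) = ⅓
(43*j(3))*R(J(-3, b)) = (43*(⅓))*5 = (43/3)*5 = 215/3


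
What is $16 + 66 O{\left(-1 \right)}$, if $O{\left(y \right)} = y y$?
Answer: $82$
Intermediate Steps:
$O{\left(y \right)} = y^{2}$
$16 + 66 O{\left(-1 \right)} = 16 + 66 \left(-1\right)^{2} = 16 + 66 \cdot 1 = 16 + 66 = 82$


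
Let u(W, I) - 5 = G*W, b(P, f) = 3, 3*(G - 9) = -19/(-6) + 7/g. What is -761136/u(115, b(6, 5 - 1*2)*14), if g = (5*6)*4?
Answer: -2029696/3103 ≈ -654.11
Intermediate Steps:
g = 120 (g = 30*4 = 120)
G = 403/40 (G = 9 + (-19/(-6) + 7/120)/3 = 9 + (-19*(-1/6) + 7*(1/120))/3 = 9 + (19/6 + 7/120)/3 = 9 + (1/3)*(129/40) = 9 + 43/40 = 403/40 ≈ 10.075)
u(W, I) = 5 + 403*W/40
-761136/u(115, b(6, 5 - 1*2)*14) = -761136/(5 + (403/40)*115) = -761136/(5 + 9269/8) = -761136/9309/8 = -761136*8/9309 = -2029696/3103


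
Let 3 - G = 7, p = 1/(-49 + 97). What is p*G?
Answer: -1/12 ≈ -0.083333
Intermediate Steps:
p = 1/48 ≈ 0.020833
G = -4 (G = 3 - 1*7 = 3 - 7 = -4)
p*G = (1/48)*(-4) = -1/12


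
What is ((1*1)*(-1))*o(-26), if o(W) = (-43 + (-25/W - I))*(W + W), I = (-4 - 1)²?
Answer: -3486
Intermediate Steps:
I = 25 (I = (-5)² = 25)
o(W) = 2*W*(-68 - 25/W) (o(W) = (-43 + (-25/W - 1*25))*(W + W) = (-43 + (-25/W - 25))*(2*W) = (-43 + (-25 - 25/W))*(2*W) = (-68 - 25/W)*(2*W) = 2*W*(-68 - 25/W))
((1*1)*(-1))*o(-26) = ((1*1)*(-1))*(-50 - 136*(-26)) = (1*(-1))*(-50 + 3536) = -1*3486 = -3486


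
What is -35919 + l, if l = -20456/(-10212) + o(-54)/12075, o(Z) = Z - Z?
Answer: -91696093/2553 ≈ -35917.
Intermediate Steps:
o(Z) = 0
l = 5114/2553 (l = -20456/(-10212) + 0/12075 = -20456*(-1/10212) + 0*(1/12075) = 5114/2553 + 0 = 5114/2553 ≈ 2.0031)
-35919 + l = -35919 + 5114/2553 = -91696093/2553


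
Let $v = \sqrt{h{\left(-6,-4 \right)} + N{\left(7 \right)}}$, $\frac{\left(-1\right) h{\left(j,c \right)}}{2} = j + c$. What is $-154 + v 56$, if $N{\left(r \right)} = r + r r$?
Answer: $-154 + 112 \sqrt{19} \approx 334.2$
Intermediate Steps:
$h{\left(j,c \right)} = - 2 c - 2 j$ ($h{\left(j,c \right)} = - 2 \left(j + c\right) = - 2 \left(c + j\right) = - 2 c - 2 j$)
$N{\left(r \right)} = r + r^{2}$
$v = 2 \sqrt{19}$ ($v = \sqrt{\left(\left(-2\right) \left(-4\right) - -12\right) + 7 \left(1 + 7\right)} = \sqrt{\left(8 + 12\right) + 7 \cdot 8} = \sqrt{20 + 56} = \sqrt{76} = 2 \sqrt{19} \approx 8.7178$)
$-154 + v 56 = -154 + 2 \sqrt{19} \cdot 56 = -154 + 112 \sqrt{19}$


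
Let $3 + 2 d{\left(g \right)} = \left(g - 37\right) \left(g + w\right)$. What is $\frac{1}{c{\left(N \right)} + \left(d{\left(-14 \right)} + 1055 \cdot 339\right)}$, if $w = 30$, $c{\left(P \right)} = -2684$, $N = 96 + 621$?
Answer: $\frac{2}{709103} \approx 2.8205 \cdot 10^{-6}$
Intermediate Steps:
$N = 717$
$d{\left(g \right)} = - \frac{3}{2} + \frac{\left(-37 + g\right) \left(30 + g\right)}{2}$ ($d{\left(g \right)} = - \frac{3}{2} + \frac{\left(g - 37\right) \left(g + 30\right)}{2} = - \frac{3}{2} + \frac{\left(-37 + g\right) \left(30 + g\right)}{2}$)
$\frac{1}{c{\left(N \right)} + \left(d{\left(-14 \right)} + 1055 \cdot 339\right)} = \frac{1}{-2684 + \left(\left(- \frac{1113}{2} + \frac{\left(-14\right)^{2}}{2} - -49\right) + 1055 \cdot 339\right)} = \frac{1}{-2684 + \left(\left(- \frac{1113}{2} + \frac{1}{2} \cdot 196 + 49\right) + 357645\right)} = \frac{1}{-2684 + \left(\left(- \frac{1113}{2} + 98 + 49\right) + 357645\right)} = \frac{1}{-2684 + \left(- \frac{819}{2} + 357645\right)} = \frac{1}{-2684 + \frac{714471}{2}} = \frac{1}{\frac{709103}{2}} = \frac{2}{709103}$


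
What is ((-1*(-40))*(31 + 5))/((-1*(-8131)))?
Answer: 1440/8131 ≈ 0.17710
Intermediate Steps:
((-1*(-40))*(31 + 5))/((-1*(-8131))) = (40*36)/8131 = 1440*(1/8131) = 1440/8131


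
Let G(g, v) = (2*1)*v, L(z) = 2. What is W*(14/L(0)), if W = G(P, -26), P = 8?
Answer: -364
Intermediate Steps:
G(g, v) = 2*v
W = -52 (W = 2*(-26) = -52)
W*(14/L(0)) = -728/2 = -52*7 = -364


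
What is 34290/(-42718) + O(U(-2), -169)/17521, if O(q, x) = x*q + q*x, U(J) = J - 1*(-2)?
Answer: -17145/21359 ≈ -0.80271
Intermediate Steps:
U(J) = 2 + J (U(J) = J + 2 = 2 + J)
O(q, x) = 2*q*x (O(q, x) = q*x + q*x = 2*q*x)
34290/(-42718) + O(U(-2), -169)/17521 = 34290/(-42718) + (2*(2 - 2)*(-169))/17521 = 34290*(-1/42718) + (2*0*(-169))*(1/17521) = -17145/21359 + 0*(1/17521) = -17145/21359 + 0 = -17145/21359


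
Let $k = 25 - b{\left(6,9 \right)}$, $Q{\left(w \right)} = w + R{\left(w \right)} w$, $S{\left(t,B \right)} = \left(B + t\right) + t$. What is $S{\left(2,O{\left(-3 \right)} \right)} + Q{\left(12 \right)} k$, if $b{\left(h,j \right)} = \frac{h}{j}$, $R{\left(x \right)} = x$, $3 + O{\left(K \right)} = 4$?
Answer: $3801$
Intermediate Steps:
$O{\left(K \right)} = 1$ ($O{\left(K \right)} = -3 + 4 = 1$)
$S{\left(t,B \right)} = B + 2 t$
$Q{\left(w \right)} = w + w^{2}$ ($Q{\left(w \right)} = w + w w = w + w^{2}$)
$k = \frac{73}{3}$ ($k = 25 - \frac{6}{9} = 25 - 6 \cdot \frac{1}{9} = 25 - \frac{2}{3} = \frac{73}{3} \approx 24.333$)
$S{\left(2,O{\left(-3 \right)} \right)} + Q{\left(12 \right)} k = \left(1 + 2 \cdot 2\right) + 12 \left(1 + 12\right) \frac{73}{3} = \left(1 + 4\right) + 12 \cdot 13 \cdot \frac{73}{3} = 5 + 156 \cdot \frac{73}{3} = 5 + 3796 = 3801$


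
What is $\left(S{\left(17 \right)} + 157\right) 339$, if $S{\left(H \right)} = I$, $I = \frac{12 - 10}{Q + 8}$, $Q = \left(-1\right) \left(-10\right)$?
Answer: $\frac{159782}{3} \approx 53261.0$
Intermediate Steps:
$Q = 10$
$I = \frac{1}{9}$ ($I = \frac{12 - 10}{10 + 8} = \frac{2}{18} = 2 \cdot \frac{1}{18} = \frac{1}{9} \approx 0.11111$)
$S{\left(H \right)} = \frac{1}{9}$
$\left(S{\left(17 \right)} + 157\right) 339 = \left(\frac{1}{9} + 157\right) 339 = \frac{1414}{9} \cdot 339 = \frac{159782}{3}$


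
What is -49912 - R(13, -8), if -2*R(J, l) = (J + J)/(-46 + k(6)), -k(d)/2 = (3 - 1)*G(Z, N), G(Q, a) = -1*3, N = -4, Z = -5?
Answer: -1697021/34 ≈ -49912.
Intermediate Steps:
G(Q, a) = -3
k(d) = 12 (k(d) = -2*(3 - 1)*(-3) = -4*(-3) = -2*(-6) = 12)
R(J, l) = J/34 (R(J, l) = -(J + J)/(2*(-46 + 12)) = -2*J/(2*(-34)) = -2*J*(-1)/(2*34) = -(-1)*J/34 = J/34)
-49912 - R(13, -8) = -49912 - 13/34 = -1697021/34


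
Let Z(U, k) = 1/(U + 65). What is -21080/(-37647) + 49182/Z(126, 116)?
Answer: 353646979094/37647 ≈ 9.3938e+6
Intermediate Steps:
Z(U, k) = 1/(65 + U)
-21080/(-37647) + 49182/Z(126, 116) = -21080/(-37647) + 49182/(1/(65 + 126)) = -21080*(-1/37647) + 49182/(1/191) = 21080/37647 + 49182/(1/191) = 21080/37647 + 49182*191 = 21080/37647 + 9393762 = 353646979094/37647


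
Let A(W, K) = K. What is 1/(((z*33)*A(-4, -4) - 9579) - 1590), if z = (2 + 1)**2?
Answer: -1/12357 ≈ -8.0926e-5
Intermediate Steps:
z = 9 (z = 3**2 = 9)
1/(((z*33)*A(-4, -4) - 9579) - 1590) = 1/(((9*33)*(-4) - 9579) - 1590) = 1/((297*(-4) - 9579) - 1590) = 1/((-1188 - 9579) - 1590) = 1/(-10767 - 1590) = 1/(-12357) = -1/12357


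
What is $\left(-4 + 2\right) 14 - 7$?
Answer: $-35$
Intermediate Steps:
$\left(-4 + 2\right) 14 - 7 = \left(-2\right) 14 - 7 = -28 - 7 = -35$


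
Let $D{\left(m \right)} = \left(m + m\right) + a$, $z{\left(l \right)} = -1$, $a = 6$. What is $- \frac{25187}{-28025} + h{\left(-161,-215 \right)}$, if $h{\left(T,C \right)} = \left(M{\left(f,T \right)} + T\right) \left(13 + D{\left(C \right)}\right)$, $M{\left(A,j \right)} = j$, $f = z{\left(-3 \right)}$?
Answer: $\frac{3708909737}{28025} \approx 1.3234 \cdot 10^{5}$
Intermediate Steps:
$f = -1$
$D{\left(m \right)} = 6 + 2 m$ ($D{\left(m \right)} = \left(m + m\right) + 6 = 2 m + 6 = 6 + 2 m$)
$h{\left(T,C \right)} = 2 T \left(19 + 2 C\right)$ ($h{\left(T,C \right)} = \left(T + T\right) \left(13 + \left(6 + 2 C\right)\right) = 2 T \left(19 + 2 C\right)$)
$- \frac{25187}{-28025} + h{\left(-161,-215 \right)} = - \frac{25187}{-28025} + 2 \left(-161\right) \left(19 + 2 \left(-215\right)\right) = \left(-25187\right) \left(- \frac{1}{28025}\right) + 2 \left(-161\right) \left(19 - 430\right) = \frac{25187}{28025} + 2 \left(-161\right) \left(-411\right) = \frac{25187}{28025} + 132342 = \frac{3708909737}{28025}$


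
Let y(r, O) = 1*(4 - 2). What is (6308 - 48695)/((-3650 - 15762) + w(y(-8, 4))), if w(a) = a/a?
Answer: 42387/19411 ≈ 2.1837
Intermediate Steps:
y(r, O) = 2 (y(r, O) = 1*2 = 2)
w(a) = 1
(6308 - 48695)/((-3650 - 15762) + w(y(-8, 4))) = (6308 - 48695)/((-3650 - 15762) + 1) = -42387/(-19412 + 1) = -42387/(-19411) = -42387*(-1/19411) = 42387/19411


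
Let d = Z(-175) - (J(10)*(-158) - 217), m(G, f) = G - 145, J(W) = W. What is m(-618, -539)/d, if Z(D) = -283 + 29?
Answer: -763/1543 ≈ -0.49449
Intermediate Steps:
Z(D) = -254
m(G, f) = -145 + G
d = 1543 (d = -254 - (10*(-158) - 217) = -254 - (-1580 - 217) = -254 - 1*(-1797) = -254 + 1797 = 1543)
m(-618, -539)/d = (-145 - 618)/1543 = -763*1/1543 = -763/1543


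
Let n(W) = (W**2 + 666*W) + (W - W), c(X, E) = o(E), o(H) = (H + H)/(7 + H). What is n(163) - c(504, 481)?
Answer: 32970507/244 ≈ 1.3513e+5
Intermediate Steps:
o(H) = 2*H/(7 + H) (o(H) = (2*H)/(7 + H) = 2*H/(7 + H))
c(X, E) = 2*E/(7 + E)
n(W) = W**2 + 666*W (n(W) = (W**2 + 666*W) + 0 = W**2 + 666*W)
n(163) - c(504, 481) = 163*(666 + 163) - 2*481/(7 + 481) = 163*829 - 2*481/488 = 135127 - 2*481/488 = 135127 - 1*481/244 = 135127 - 481/244 = 32970507/244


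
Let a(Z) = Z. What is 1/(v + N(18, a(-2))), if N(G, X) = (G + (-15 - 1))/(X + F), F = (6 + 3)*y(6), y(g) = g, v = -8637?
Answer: -26/224561 ≈ -0.00011578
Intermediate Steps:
F = 54 (F = (6 + 3)*6 = 9*6 = 54)
N(G, X) = (-16 + G)/(54 + X) (N(G, X) = (G + (-15 - 1))/(X + 54) = (G - 16)/(54 + X) = (-16 + G)/(54 + X))
1/(v + N(18, a(-2))) = 1/(-8637 + (-16 + 18)/(54 - 2)) = 1/(-8637 + 2/52) = 1/(-8637 + (1/52)*2) = 1/(-8637 + 1/26) = 1/(-224561/26) = -26/224561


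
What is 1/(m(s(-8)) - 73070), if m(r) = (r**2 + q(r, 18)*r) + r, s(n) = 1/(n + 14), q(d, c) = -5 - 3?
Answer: -36/2630561 ≈ -1.3685e-5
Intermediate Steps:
q(d, c) = -8
s(n) = 1/(14 + n)
m(r) = r**2 - 7*r (m(r) = (r**2 - 8*r) + r = r**2 - 7*r)
1/(m(s(-8)) - 73070) = 1/((-7 + 1/(14 - 8))/(14 - 8) - 73070) = 1/((-7 + 1/6)/6 - 73070) = 1/((1/6)*(-41/6) - 73070) = 1/(-41/36 - 73070) = 1/(-2630561/36) = -36/2630561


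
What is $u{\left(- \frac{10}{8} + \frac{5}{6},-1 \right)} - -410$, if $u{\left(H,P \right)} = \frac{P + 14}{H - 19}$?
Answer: $\frac{95374}{233} \approx 409.33$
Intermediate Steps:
$u{\left(H,P \right)} = \frac{14 + P}{-19 + H}$
$u{\left(- \frac{10}{8} + \frac{5}{6},-1 \right)} - -410 = \frac{14 - 1}{-19 + \left(- \frac{10}{8} + \frac{5}{6}\right)} - -410 = \frac{1}{-19 + \left(\left(-10\right) \frac{1}{8} + 5 \cdot \frac{1}{6}\right)} 13 + 410 = \frac{1}{-19 + \left(- \frac{5}{4} + \frac{5}{6}\right)} 13 + 410 = \frac{1}{-19 - \frac{5}{12}} \cdot 13 + 410 = \frac{1}{- \frac{233}{12}} \cdot 13 + 410 = \left(- \frac{12}{233}\right) 13 + 410 = - \frac{156}{233} + 410 = \frac{95374}{233}$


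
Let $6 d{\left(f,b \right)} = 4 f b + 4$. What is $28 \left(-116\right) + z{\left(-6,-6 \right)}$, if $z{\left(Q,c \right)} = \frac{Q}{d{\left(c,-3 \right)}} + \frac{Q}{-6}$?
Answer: $- \frac{61702}{19} \approx -3247.5$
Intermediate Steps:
$d{\left(f,b \right)} = \frac{2}{3} + \frac{2 b f}{3}$ ($d{\left(f,b \right)} = \frac{4 f b + 4}{6} = \frac{4 b f + 4}{6} = \frac{4 + 4 b f}{6} = \frac{2}{3} + \frac{2 b f}{3}$)
$z{\left(Q,c \right)} = - \frac{Q}{6} + \frac{Q}{\frac{2}{3} - 2 c}$ ($z{\left(Q,c \right)} = \frac{Q}{\frac{2}{3} + \frac{2}{3} \left(-3\right) c} + \frac{Q}{-6} = \frac{Q}{\frac{2}{3} - 2 c} + Q \left(- \frac{1}{6}\right) = \frac{Q}{\frac{2}{3} - 2 c} - \frac{Q}{6} = - \frac{Q}{6} + \frac{Q}{\frac{2}{3} - 2 c}$)
$28 \left(-116\right) + z{\left(-6,-6 \right)} = 28 \left(-116\right) + \frac{1}{6} \left(-6\right) \frac{1}{-1 + 3 \left(-6\right)} \left(-8 - -18\right) = -3248 + \frac{1}{6} \left(-6\right) \frac{1}{-1 - 18} \left(-8 + 18\right) = -3248 + \frac{1}{6} \left(-6\right) \frac{1}{-19} \cdot 10 = -3248 + \frac{1}{6} \left(-6\right) \left(- \frac{1}{19}\right) 10 = -3248 + \frac{10}{19} = - \frac{61702}{19}$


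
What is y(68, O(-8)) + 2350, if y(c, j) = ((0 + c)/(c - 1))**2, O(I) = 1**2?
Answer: 10553774/4489 ≈ 2351.0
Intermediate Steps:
O(I) = 1
y(c, j) = c**2/(-1 + c)**2 (y(c, j) = (c/(-1 + c))**2 = c**2/(-1 + c)**2)
y(68, O(-8)) + 2350 = 68**2/(-1 + 68)**2 + 2350 = 4624/67**2 + 2350 = 4624*(1/4489) + 2350 = 4624/4489 + 2350 = 10553774/4489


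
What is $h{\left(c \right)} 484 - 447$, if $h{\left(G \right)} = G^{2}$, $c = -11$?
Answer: $58117$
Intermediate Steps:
$h{\left(c \right)} 484 - 447 = \left(-11\right)^{2} \cdot 484 - 447 = 121 \cdot 484 - 447 = 58564 - 447 = 58117$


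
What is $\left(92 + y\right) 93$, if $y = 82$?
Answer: $16182$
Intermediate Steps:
$\left(92 + y\right) 93 = \left(92 + 82\right) 93 = 174 \cdot 93 = 16182$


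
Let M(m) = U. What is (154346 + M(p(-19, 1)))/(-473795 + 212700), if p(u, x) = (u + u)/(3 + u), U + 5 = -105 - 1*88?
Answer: -154148/261095 ≈ -0.59039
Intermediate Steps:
U = -198 (U = -5 + (-105 - 1*88) = -5 + (-105 - 88) = -5 - 193 = -198)
p(u, x) = 2*u/(3 + u) (p(u, x) = (2*u)/(3 + u) = 2*u/(3 + u))
M(m) = -198
(154346 + M(p(-19, 1)))/(-473795 + 212700) = (154346 - 198)/(-473795 + 212700) = 154148/(-261095) = 154148*(-1/261095) = -154148/261095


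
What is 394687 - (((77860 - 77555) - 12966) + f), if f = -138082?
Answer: 545430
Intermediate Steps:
394687 - (((77860 - 77555) - 12966) + f) = 394687 - (((77860 - 77555) - 12966) - 138082) = 394687 - ((305 - 12966) - 138082) = 394687 - (-12661 - 138082) = 394687 - 1*(-150743) = 394687 + 150743 = 545430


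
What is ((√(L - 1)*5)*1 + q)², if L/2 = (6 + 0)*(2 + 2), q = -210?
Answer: 45275 - 2100*√47 ≈ 30878.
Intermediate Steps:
L = 48 (L = 2*((6 + 0)*(2 + 2)) = 2*(6*4) = 2*24 = 48)
((√(L - 1)*5)*1 + q)² = ((√(48 - 1)*5)*1 - 210)² = ((√47*5)*1 - 210)² = ((5*√47)*1 - 210)² = (5*√47 - 210)² = (-210 + 5*√47)²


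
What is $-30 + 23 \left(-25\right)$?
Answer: $-605$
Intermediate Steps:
$-30 + 23 \left(-25\right) = -30 - 575 = -605$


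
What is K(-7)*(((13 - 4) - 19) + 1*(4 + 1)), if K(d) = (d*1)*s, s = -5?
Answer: -175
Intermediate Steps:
K(d) = -5*d (K(d) = (d*1)*(-5) = d*(-5) = -5*d)
K(-7)*(((13 - 4) - 19) + 1*(4 + 1)) = (-5*(-7))*(((13 - 4) - 19) + 1*(4 + 1)) = 35*((9 - 19) + 1*5) = 35*(-10 + 5) = 35*(-5) = -175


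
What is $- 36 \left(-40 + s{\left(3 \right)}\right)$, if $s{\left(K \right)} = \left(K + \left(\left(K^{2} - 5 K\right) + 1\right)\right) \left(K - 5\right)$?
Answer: $1296$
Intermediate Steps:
$s{\left(K \right)} = \left(-5 + K\right) \left(1 + K^{2} - 4 K\right)$ ($s{\left(K \right)} = \left(K + \left(1 + K^{2} - 5 K\right)\right) \left(-5 + K\right) = \left(1 + K^{2} - 4 K\right) \left(-5 + K\right) = \left(-5 + K\right) \left(1 + K^{2} - 4 K\right)$)
$- 36 \left(-40 + s{\left(3 \right)}\right) = - 36 \left(-40 + \left(-5 + 3^{3} - 9 \cdot 3^{2} + 21 \cdot 3\right)\right) = - 36 \left(-40 + \left(-5 + 27 - 81 + 63\right)\right) = - 36 \left(-40 + 4\right) = \left(-36\right) \left(-36\right) = 1296$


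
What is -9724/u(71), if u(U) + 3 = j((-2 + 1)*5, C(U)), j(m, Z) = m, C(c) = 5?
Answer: 2431/2 ≈ 1215.5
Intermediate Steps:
u(U) = -8 (u(U) = -3 + (-2 + 1)*5 = -3 - 1*5 = -3 - 5 = -8)
-9724/u(71) = -9724/(-8) = -9724*(-1/8) = 2431/2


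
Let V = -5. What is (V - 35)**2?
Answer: 1600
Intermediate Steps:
(V - 35)**2 = (-5 - 35)**2 = (-40)**2 = 1600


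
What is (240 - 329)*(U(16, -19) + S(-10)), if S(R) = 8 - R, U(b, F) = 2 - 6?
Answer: -1246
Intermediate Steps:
U(b, F) = -4
(240 - 329)*(U(16, -19) + S(-10)) = (240 - 329)*(-4 + (8 - 1*(-10))) = -89*(-4 + (8 + 10)) = -89*(-4 + 18) = -89*14 = -1246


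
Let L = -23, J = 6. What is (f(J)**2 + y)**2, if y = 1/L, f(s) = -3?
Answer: 42436/529 ≈ 80.219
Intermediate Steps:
y = -1/23 (y = 1/(-23) = -1/23 ≈ -0.043478)
(f(J)**2 + y)**2 = ((-3)**2 - 1/23)**2 = (9 - 1/23)**2 = (206/23)**2 = 42436/529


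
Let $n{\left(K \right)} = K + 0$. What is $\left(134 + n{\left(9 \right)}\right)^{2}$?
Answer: $20449$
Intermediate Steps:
$n{\left(K \right)} = K$
$\left(134 + n{\left(9 \right)}\right)^{2} = \left(134 + 9\right)^{2} = 143^{2} = 20449$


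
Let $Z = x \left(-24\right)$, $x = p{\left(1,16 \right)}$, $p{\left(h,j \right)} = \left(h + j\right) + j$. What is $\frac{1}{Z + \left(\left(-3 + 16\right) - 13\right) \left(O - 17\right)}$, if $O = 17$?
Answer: $- \frac{1}{792} \approx -0.0012626$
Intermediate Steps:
$p{\left(h,j \right)} = h + 2 j$
$x = 33$ ($x = 1 + 2 \cdot 16 = 1 + 32 = 33$)
$Z = -792$ ($Z = 33 \left(-24\right) = -792$)
$\frac{1}{Z + \left(\left(-3 + 16\right) - 13\right) \left(O - 17\right)} = \frac{1}{-792 + \left(\left(-3 + 16\right) - 13\right) \left(17 - 17\right)} = \frac{1}{-792 + \left(13 - 13\right) 0} = \frac{1}{-792 + 0 \cdot 0} = \frac{1}{-792 + 0} = \frac{1}{-792} = - \frac{1}{792}$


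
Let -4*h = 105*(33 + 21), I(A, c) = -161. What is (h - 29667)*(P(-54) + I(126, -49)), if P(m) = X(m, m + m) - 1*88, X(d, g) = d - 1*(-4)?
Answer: 18588531/2 ≈ 9.2943e+6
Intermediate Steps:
X(d, g) = 4 + d (X(d, g) = d + 4 = 4 + d)
P(m) = -84 + m (P(m) = (4 + m) - 1*88 = (4 + m) - 88 = -84 + m)
h = -2835/2 (h = -105*(33 + 21)/4 = -105*54/4 = -¼*5670 = -2835/2 ≈ -1417.5)
(h - 29667)*(P(-54) + I(126, -49)) = (-2835/2 - 29667)*((-84 - 54) - 161) = -62169*(-138 - 161)/2 = -62169/2*(-299) = 18588531/2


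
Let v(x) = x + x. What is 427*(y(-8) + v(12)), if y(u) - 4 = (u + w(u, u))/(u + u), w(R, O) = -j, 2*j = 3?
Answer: 390705/32 ≈ 12210.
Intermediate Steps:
j = 3/2 (j = (1/2)*3 = 3/2 ≈ 1.5000)
v(x) = 2*x
w(R, O) = -3/2 (w(R, O) = -1*3/2 = -3/2)
y(u) = 4 + (-3/2 + u)/(2*u) (y(u) = 4 + (u - 3/2)/(u + u) = 4 + (-3/2 + u)/((2*u)) = 4 + (-3/2 + u)*(1/(2*u)) = 4 + (-3/2 + u)/(2*u))
427*(y(-8) + v(12)) = 427*((3/4)*(-1 + 6*(-8))/(-8) + 2*12) = 427*((3/4)*(-1/8)*(-1 - 48) + 24) = 427*((3/4)*(-1/8)*(-49) + 24) = 427*(147/32 + 24) = 427*(915/32) = 390705/32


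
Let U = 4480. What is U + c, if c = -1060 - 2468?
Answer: 952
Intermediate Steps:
c = -3528
U + c = 4480 - 3528 = 952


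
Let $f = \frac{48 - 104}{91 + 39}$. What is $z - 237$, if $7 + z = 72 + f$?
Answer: $- \frac{11208}{65} \approx -172.43$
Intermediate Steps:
$f = - \frac{28}{65}$ ($f = - \frac{56}{130} = \left(-56\right) \frac{1}{130} = - \frac{28}{65} \approx -0.43077$)
$z = \frac{4197}{65}$ ($z = -7 + \left(72 - \frac{28}{65}\right) = -7 + \frac{4652}{65} = \frac{4197}{65} \approx 64.569$)
$z - 237 = \frac{4197}{65} - 237 = - \frac{11208}{65}$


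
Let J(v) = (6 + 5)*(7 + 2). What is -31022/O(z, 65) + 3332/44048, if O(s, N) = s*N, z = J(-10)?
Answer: -336253909/70862220 ≈ -4.7452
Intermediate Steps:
J(v) = 99 (J(v) = 11*9 = 99)
z = 99
O(s, N) = N*s
-31022/O(z, 65) + 3332/44048 = -31022/(65*99) + 3332/44048 = -31022/6435 + 3332*(1/44048) = -31022*1/6435 + 833/11012 = -31022/6435 + 833/11012 = -336253909/70862220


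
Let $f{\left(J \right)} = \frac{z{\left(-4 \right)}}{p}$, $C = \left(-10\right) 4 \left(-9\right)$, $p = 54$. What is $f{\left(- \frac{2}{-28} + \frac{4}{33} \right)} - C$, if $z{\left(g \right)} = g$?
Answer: $- \frac{9722}{27} \approx -360.07$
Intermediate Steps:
$C = 360$ ($C = \left(-40\right) \left(-9\right) = 360$)
$f{\left(J \right)} = - \frac{2}{27}$ ($f{\left(J \right)} = - \frac{4}{54} = \left(-4\right) \frac{1}{54} = - \frac{2}{27}$)
$f{\left(- \frac{2}{-28} + \frac{4}{33} \right)} - C = - \frac{2}{27} - 360 = - \frac{9722}{27}$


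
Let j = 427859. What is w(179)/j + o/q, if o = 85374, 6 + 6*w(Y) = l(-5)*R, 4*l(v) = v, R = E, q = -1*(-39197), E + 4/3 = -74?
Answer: 1315029968789/603748412028 ≈ 2.1781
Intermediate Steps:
E = -226/3 (E = -4/3 - 74 = -226/3 ≈ -75.333)
q = 39197
R = -226/3 ≈ -75.333
l(v) = v/4
w(Y) = 529/36 (w(Y) = -1 + (((¼)*(-5))*(-226/3))/6 = -1 + (-5/4*(-226/3))/6 = -1 + (⅙)*(565/6) = -1 + 565/36 = 529/36)
w(179)/j + o/q = (529/36)/427859 + 85374/39197 = (529/36)*(1/427859) + 85374*(1/39197) = 529/15402924 + 85374/39197 = 1315029968789/603748412028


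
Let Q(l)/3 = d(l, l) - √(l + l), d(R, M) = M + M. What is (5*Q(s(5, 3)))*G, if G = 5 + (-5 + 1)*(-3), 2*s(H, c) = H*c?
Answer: 3825 - 255*√15 ≈ 2837.4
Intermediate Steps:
d(R, M) = 2*M
s(H, c) = H*c/2 (s(H, c) = (H*c)/2 = H*c/2)
Q(l) = 6*l - 3*√2*√l (Q(l) = 3*(2*l - √(l + l)) = 3*(2*l - √(2*l)) = 3*(2*l - √2*√l) = 6*l - 3*√2*√l)
G = 17 (G = 5 - 4*(-3) = 5 + 12 = 17)
(5*Q(s(5, 3)))*G = (5*(6*((½)*5*3) - 3*√2*√((½)*5*3)))*17 = (5*(6*(15/2) - 3*√2*√(15/2)))*17 = (5*(45 - 3*√2*√30/2))*17 = (5*(45 - 3*√15))*17 = (225 - 15*√15)*17 = 3825 - 255*√15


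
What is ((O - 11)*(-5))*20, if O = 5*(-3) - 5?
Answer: 3100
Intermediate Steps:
O = -20 (O = -15 - 5 = -20)
((O - 11)*(-5))*20 = ((-20 - 11)*(-5))*20 = -31*(-5)*20 = 155*20 = 3100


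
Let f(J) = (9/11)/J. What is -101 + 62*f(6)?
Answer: -1018/11 ≈ -92.545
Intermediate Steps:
f(J) = 9/(11*J) (f(J) = (9*(1/11))/J = 9/(11*J))
-101 + 62*f(6) = -101 + 62*((9/11)/6) = -101 + 62*((9/11)*(⅙)) = -101 + 62*(3/22) = -101 + 93/11 = -1018/11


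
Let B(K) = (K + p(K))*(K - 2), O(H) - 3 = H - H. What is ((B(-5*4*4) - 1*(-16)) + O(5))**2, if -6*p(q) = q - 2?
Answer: 268140625/9 ≈ 2.9793e+7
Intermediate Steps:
p(q) = 1/3 - q/6 (p(q) = -(q - 2)/6 = -(-2 + q)/6 = 1/3 - q/6)
O(H) = 3 (O(H) = 3 + (H - H) = 3 + 0 = 3)
B(K) = (-2 + K)*(1/3 + 5*K/6) (B(K) = (K + (1/3 - K/6))*(K - 2) = (1/3 + 5*K/6)*(-2 + K) = (-2 + K)*(1/3 + 5*K/6))
((B(-5*4*4) - 1*(-16)) + O(5))**2 = (((-2/3 - 4*(-5*4)*4/3 + 5*(-5*4*4)**2/6) - 1*(-16)) + 3)**2 = (((-2/3 - (-80)*4/3 + 5*(-20*4)**2/6) + 16) + 3)**2 = (((-2/3 - 4/3*(-80) + (5/6)*(-80)**2) + 16) + 3)**2 = (((-2/3 + 320/3 + (5/6)*6400) + 16) + 3)**2 = (((-2/3 + 320/3 + 16000/3) + 16) + 3)**2 = ((16318/3 + 16) + 3)**2 = (16366/3 + 3)**2 = (16375/3)**2 = 268140625/9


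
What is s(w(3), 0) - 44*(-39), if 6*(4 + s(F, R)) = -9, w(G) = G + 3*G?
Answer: 3421/2 ≈ 1710.5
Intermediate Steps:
w(G) = 4*G
s(F, R) = -11/2 (s(F, R) = -4 + (⅙)*(-9) = -4 - 3/2 = -11/2)
s(w(3), 0) - 44*(-39) = -11/2 - 44*(-39) = -11/2 + 1716 = 3421/2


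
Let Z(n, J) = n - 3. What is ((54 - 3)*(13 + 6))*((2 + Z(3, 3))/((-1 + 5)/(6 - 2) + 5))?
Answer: 323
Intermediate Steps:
Z(n, J) = -3 + n
((54 - 3)*(13 + 6))*((2 + Z(3, 3))/((-1 + 5)/(6 - 2) + 5)) = ((54 - 3)*(13 + 6))*((2 + (-3 + 3))/((-1 + 5)/(6 - 2) + 5)) = (51*19)*((2 + 0)/(4/4 + 5)) = 969*(2/(4*(¼) + 5)) = 969*(2/(1 + 5)) = 969*(2/6) = 969*(2*(⅙)) = 969*(⅓) = 323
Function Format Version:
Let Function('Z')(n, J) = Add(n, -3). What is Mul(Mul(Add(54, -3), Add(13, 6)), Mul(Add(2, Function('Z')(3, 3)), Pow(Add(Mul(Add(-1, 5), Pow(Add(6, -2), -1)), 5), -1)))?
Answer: 323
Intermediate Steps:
Function('Z')(n, J) = Add(-3, n)
Mul(Mul(Add(54, -3), Add(13, 6)), Mul(Add(2, Function('Z')(3, 3)), Pow(Add(Mul(Add(-1, 5), Pow(Add(6, -2), -1)), 5), -1))) = Mul(Mul(Add(54, -3), Add(13, 6)), Mul(Add(2, Add(-3, 3)), Pow(Add(Mul(Add(-1, 5), Pow(Add(6, -2), -1)), 5), -1))) = Mul(Mul(51, 19), Mul(Add(2, 0), Pow(Add(Mul(4, Pow(4, -1)), 5), -1))) = Mul(969, Mul(2, Pow(Add(Mul(4, Rational(1, 4)), 5), -1))) = Mul(969, Mul(2, Pow(Add(1, 5), -1))) = Mul(969, Mul(2, Pow(6, -1))) = Mul(969, Mul(2, Rational(1, 6))) = Mul(969, Rational(1, 3)) = 323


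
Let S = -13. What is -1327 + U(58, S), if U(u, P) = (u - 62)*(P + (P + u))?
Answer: -1455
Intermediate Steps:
U(u, P) = (-62 + u)*(u + 2*P)
-1327 + U(58, S) = -1327 + (58² - 124*(-13) - 62*58 + 2*(-13)*58) = -1327 + (3364 + 1612 - 3596 - 1508) = -1327 - 128 = -1455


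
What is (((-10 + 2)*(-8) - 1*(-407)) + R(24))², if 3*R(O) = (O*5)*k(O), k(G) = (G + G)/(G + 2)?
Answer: 50168889/169 ≈ 2.9686e+5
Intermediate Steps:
k(G) = 2*G/(2 + G) (k(G) = (2*G)/(2 + G) = 2*G/(2 + G))
R(O) = 10*O²/(3*(2 + O)) (R(O) = ((O*5)*(2*O/(2 + O)))/3 = ((5*O)*(2*O/(2 + O)))/3 = (10*O²/(2 + O))/3 = 10*O²/(3*(2 + O)))
(((-10 + 2)*(-8) - 1*(-407)) + R(24))² = (((-10 + 2)*(-8) - 1*(-407)) + (10/3)*24²/(2 + 24))² = ((-8*(-8) + 407) + (10/3)*576/26)² = ((64 + 407) + (10/3)*576*(1/26))² = (471 + 960/13)² = (7083/13)² = 50168889/169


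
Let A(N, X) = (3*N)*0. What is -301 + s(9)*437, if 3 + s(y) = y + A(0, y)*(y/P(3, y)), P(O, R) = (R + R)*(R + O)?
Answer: 2321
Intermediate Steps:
A(N, X) = 0
P(O, R) = 2*R*(O + R) (P(O, R) = (2*R)*(O + R) = 2*R*(O + R))
s(y) = -3 + y (s(y) = -3 + (y + 0*(y/((2*y*(3 + y))))) = -3 + (y + 0*(y*(1/(2*y*(3 + y))))) = -3 + (y + 0*(1/(2*(3 + y)))) = -3 + (y + 0) = -3 + y)
-301 + s(9)*437 = -301 + (-3 + 9)*437 = -301 + 6*437 = -301 + 2622 = 2321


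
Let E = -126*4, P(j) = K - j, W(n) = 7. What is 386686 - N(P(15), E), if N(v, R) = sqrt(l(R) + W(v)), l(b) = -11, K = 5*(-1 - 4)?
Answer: 386686 - 2*I ≈ 3.8669e+5 - 2.0*I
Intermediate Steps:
K = -25 (K = 5*(-5) = -25)
P(j) = -25 - j
E = -504
N(v, R) = 2*I (N(v, R) = sqrt(-11 + 7) = sqrt(-4) = 2*I)
386686 - N(P(15), E) = 386686 - 2*I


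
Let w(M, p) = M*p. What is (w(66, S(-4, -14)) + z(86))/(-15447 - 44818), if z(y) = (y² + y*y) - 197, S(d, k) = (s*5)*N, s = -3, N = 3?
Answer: -2325/12053 ≈ -0.19290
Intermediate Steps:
S(d, k) = -45 (S(d, k) = -3*5*3 = -15*3 = -45)
z(y) = -197 + 2*y² (z(y) = (y² + y²) - 197 = 2*y² - 197 = -197 + 2*y²)
(w(66, S(-4, -14)) + z(86))/(-15447 - 44818) = (66*(-45) + (-197 + 2*86²))/(-15447 - 44818) = (-2970 + (-197 + 2*7396))/(-60265) = (-2970 + (-197 + 14792))*(-1/60265) = (-2970 + 14595)*(-1/60265) = 11625*(-1/60265) = -2325/12053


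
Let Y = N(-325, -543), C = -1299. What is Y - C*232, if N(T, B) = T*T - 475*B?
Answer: 664918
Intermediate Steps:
N(T, B) = T² - 475*B
Y = 363550 (Y = (-325)² - 475*(-543) = 105625 + 257925 = 363550)
Y - C*232 = 363550 - (-1299)*232 = 363550 - 1*(-301368) = 363550 + 301368 = 664918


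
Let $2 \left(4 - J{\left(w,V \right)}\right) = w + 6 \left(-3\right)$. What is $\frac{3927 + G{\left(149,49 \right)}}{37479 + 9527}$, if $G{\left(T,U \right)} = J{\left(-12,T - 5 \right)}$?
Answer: $\frac{1973}{23503} \approx 0.083947$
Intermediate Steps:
$J{\left(w,V \right)} = 13 - \frac{w}{2}$ ($J{\left(w,V \right)} = 4 - \frac{w + 6 \left(-3\right)}{2} = 4 - \frac{w - 18}{2} = 4 - \frac{-18 + w}{2} = 4 - \left(-9 + \frac{w}{2}\right) = 13 - \frac{w}{2}$)
$G{\left(T,U \right)} = 19$ ($G{\left(T,U \right)} = 13 - -6 = 13 + 6 = 19$)
$\frac{3927 + G{\left(149,49 \right)}}{37479 + 9527} = \frac{3927 + 19}{37479 + 9527} = \frac{3946}{47006} = 3946 \cdot \frac{1}{47006} = \frac{1973}{23503}$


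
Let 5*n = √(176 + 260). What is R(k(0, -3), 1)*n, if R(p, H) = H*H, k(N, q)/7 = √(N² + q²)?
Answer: 2*√109/5 ≈ 4.1761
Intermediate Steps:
k(N, q) = 7*√(N² + q²)
R(p, H) = H²
n = 2*√109/5 (n = √(176 + 260)/5 = √436/5 = (2*√109)/5 = 2*√109/5 ≈ 4.1761)
R(k(0, -3), 1)*n = 1²*(2*√109/5) = 1*(2*√109/5) = 2*√109/5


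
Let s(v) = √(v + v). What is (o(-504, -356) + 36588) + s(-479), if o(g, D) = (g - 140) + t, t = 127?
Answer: 36071 + I*√958 ≈ 36071.0 + 30.952*I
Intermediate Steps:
o(g, D) = -13 + g (o(g, D) = (g - 140) + 127 = (-140 + g) + 127 = -13 + g)
s(v) = √2*√v (s(v) = √(2*v) = √2*√v)
(o(-504, -356) + 36588) + s(-479) = ((-13 - 504) + 36588) + √2*√(-479) = (-517 + 36588) + √2*(I*√479) = 36071 + I*√958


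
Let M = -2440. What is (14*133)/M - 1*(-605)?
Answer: 737169/1220 ≈ 604.24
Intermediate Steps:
(14*133)/M - 1*(-605) = (14*133)/(-2440) - 1*(-605) = 1862*(-1/2440) + 605 = -931/1220 + 605 = 737169/1220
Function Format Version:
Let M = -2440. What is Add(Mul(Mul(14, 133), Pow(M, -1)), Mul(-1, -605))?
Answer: Rational(737169, 1220) ≈ 604.24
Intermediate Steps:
Add(Mul(Mul(14, 133), Pow(M, -1)), Mul(-1, -605)) = Add(Mul(Mul(14, 133), Pow(-2440, -1)), Mul(-1, -605)) = Add(Mul(1862, Rational(-1, 2440)), 605) = Add(Rational(-931, 1220), 605) = Rational(737169, 1220)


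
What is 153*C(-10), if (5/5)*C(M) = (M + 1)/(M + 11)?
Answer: -1377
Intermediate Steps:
C(M) = (1 + M)/(11 + M) (C(M) = (M + 1)/(M + 11) = (1 + M)/(11 + M))
153*C(-10) = 153*((1 - 10)/(11 - 10)) = 153*(-9/1) = 153*(1*(-9)) = 153*(-9) = -1377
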